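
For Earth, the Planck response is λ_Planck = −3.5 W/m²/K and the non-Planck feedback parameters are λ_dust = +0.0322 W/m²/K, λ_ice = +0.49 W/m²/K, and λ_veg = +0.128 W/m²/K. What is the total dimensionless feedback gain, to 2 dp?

Convert to gains: g_dust = 0.0322/3.5 = 0.0092; g_ice = 0.49/3.5 = 0.14; g_veg = 0.128/3.5 = 0.03657.
Total gain g = 0.18577.

0.19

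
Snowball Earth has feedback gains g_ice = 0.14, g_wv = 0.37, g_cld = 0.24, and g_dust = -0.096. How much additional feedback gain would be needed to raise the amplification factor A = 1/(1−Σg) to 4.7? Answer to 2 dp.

0.13

Current total gain = 0.654.
Target gain for A = 4.7: g* = 1 − 1/4.7 = 0.7872.
Additional gain needed = 0.7872 − 0.654 = 0.13.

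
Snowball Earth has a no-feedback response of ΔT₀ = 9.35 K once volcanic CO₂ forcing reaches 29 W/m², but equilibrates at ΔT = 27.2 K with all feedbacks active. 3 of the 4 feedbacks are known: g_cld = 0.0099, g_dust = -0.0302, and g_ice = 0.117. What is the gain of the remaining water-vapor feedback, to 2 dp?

0.56

Amplification A = ΔT/ΔT₀ = 27.2/9.35 = 2.909.
Total gain g = 1 − 1/A = 1 − 1/2.909 = 0.6562.
Known gains sum to 0.0099 − 0.0302 + 0.117 = 0.0967.
g_wv = 0.6562 − 0.0967 = 0.56.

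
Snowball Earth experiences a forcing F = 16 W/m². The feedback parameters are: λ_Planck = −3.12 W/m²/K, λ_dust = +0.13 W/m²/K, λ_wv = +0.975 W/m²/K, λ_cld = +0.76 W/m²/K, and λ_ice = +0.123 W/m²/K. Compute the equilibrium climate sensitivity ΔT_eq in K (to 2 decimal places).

Net feedback parameter λ = (−3.12) + (+0.13) + (+0.975) + (+0.76) + (+0.123) = -1.132 W/m²/K.
ΔT = −F/λ = −16/(-1.132) = 14.13 K.

14.13 K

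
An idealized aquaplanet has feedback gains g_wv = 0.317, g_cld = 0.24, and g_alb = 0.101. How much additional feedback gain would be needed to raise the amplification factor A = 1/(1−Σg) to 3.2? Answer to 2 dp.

0.03

Current total gain = 0.658.
Target gain for A = 3.2: g* = 1 − 1/3.2 = 0.6875.
Additional gain needed = 0.6875 − 0.658 = 0.03.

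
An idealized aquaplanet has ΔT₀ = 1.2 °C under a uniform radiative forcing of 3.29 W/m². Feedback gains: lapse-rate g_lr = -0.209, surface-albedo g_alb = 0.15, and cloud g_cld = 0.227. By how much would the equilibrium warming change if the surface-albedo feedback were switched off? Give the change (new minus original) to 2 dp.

-0.22 °C

Original: g = 0.168, ΔT = 1.2/(1−0.168) = 1.4423 °C.
Without surface-albedo: g' = 0.018, ΔT' = 1.2/(1−0.018) = 1.2220 °C.
Change = 1.2220 − 1.4423 = -0.22 °C.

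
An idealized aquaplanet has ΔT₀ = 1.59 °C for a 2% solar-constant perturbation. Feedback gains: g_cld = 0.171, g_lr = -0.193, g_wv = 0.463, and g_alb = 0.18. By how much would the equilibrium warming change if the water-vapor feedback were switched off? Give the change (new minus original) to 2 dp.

-2.31 °C

Original: g = 0.621, ΔT = 1.59/(1−0.621) = 4.1953 °C.
Without water-vapor: g' = 0.158, ΔT' = 1.59/(1−0.158) = 1.8884 °C.
Change = 1.8884 − 4.1953 = -2.31 °C.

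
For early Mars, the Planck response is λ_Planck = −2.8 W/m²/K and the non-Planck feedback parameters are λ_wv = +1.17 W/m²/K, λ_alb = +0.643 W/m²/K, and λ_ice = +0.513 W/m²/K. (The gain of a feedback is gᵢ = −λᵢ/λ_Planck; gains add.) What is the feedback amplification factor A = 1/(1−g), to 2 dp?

5.91

Convert to gains: g_wv = 1.17/2.8 = 0.4179; g_alb = 0.643/2.8 = 0.2296; g_ice = 0.513/2.8 = 0.1832.
Total gain g = 0.8307.
A = 1/(1 − 0.8307) = 5.91.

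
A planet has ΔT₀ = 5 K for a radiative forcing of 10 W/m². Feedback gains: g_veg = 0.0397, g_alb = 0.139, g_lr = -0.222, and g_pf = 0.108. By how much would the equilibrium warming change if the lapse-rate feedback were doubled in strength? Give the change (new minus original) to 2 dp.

Original: g = 0.0647, ΔT = 5/(1−0.0647) = 5.3459 K.
With doubled lapse-rate: g' = -0.1573, ΔT' = 5/(1+0.1573) = 4.3204 K.
Change = 4.3204 − 5.3459 = -1.03 K.

-1.03 K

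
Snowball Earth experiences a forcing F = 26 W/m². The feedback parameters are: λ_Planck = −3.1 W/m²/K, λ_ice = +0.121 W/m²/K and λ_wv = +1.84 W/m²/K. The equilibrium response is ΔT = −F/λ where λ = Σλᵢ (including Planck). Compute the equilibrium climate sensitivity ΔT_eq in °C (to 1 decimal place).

22.8 °C

Net feedback parameter λ = (−3.1) + (+0.121) + (+1.84) = -1.139 W/m²/K.
ΔT = −F/λ = −26/(-1.139) = 22.8 °C.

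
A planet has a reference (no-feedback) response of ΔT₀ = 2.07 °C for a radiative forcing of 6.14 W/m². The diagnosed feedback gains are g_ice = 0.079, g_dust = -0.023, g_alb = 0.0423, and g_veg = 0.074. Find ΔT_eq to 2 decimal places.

Total gain g = 0.079 − 0.023 + 0.0423 + 0.074 = 0.1723.
Amplification A = 1/(1 − 0.1723) = 1.208.
ΔT = 2.07 × 1.208 = 2.50 °C.

2.50 °C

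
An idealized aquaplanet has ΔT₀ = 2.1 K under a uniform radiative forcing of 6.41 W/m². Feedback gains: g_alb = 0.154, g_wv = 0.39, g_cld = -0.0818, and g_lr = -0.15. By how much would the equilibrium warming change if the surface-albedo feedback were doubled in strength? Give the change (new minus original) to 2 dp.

0.88 K

Original: g = 0.3122, ΔT = 2.1/(1−0.3122) = 3.0532 K.
With doubled surface-albedo: g' = 0.4662, ΔT' = 2.1/(1−0.4662) = 3.9341 K.
Change = 3.9341 − 3.0532 = 0.88 K.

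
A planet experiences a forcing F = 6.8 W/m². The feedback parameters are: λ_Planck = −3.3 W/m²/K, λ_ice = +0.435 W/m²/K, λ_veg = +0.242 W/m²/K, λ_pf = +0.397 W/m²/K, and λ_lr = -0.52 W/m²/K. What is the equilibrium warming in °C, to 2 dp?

Net feedback parameter λ = (−3.3) + (+0.435) + (+0.242) + (+0.397) + (-0.52) = -2.746 W/m²/K.
ΔT = −F/λ = −6.8/(-2.746) = 2.48 °C.

2.48 °C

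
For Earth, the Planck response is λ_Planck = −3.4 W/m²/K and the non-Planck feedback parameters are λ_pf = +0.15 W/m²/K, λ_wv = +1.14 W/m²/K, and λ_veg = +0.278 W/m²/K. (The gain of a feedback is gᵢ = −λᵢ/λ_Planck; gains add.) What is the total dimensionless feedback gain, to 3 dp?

Convert to gains: g_pf = 0.15/3.4 = 0.04412; g_wv = 1.14/3.4 = 0.3353; g_veg = 0.278/3.4 = 0.08176.
Total gain g = 0.46118.

0.461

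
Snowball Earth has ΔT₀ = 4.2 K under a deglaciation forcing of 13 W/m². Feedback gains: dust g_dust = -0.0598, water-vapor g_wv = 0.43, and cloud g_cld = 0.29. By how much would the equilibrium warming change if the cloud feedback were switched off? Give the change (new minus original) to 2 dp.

-5.69 K

Original: g = 0.6602, ΔT = 4.2/(1−0.6602) = 12.3602 K.
Without cloud: g' = 0.3702, ΔT' = 4.2/(1−0.3702) = 6.6688 K.
Change = 6.6688 − 12.3602 = -5.69 K.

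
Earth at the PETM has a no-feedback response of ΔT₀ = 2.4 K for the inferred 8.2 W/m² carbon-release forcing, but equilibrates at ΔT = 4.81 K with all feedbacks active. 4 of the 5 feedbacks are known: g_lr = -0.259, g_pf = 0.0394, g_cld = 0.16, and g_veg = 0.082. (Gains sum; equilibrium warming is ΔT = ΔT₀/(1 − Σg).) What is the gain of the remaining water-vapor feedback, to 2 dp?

0.48

Amplification A = ΔT/ΔT₀ = 4.81/2.4 = 2.004.
Total gain g = 1 − 1/A = 1 − 1/2.004 = 0.501.
Known gains sum to -0.259 + 0.0394 + 0.16 + 0.082 = 0.0224.
g_wv = 0.501 − 0.0224 = 0.48.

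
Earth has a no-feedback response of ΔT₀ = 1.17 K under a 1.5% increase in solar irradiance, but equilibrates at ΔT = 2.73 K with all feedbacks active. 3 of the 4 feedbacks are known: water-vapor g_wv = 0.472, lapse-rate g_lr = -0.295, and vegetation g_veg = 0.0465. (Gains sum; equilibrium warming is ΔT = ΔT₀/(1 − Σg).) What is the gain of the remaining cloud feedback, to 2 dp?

0.35

Amplification A = ΔT/ΔT₀ = 2.73/1.17 = 2.333.
Total gain g = 1 − 1/A = 1 − 1/2.333 = 0.5714.
Known gains sum to 0.472 − 0.295 + 0.0465 = 0.2235.
g_cld = 0.5714 − 0.2235 = 0.35.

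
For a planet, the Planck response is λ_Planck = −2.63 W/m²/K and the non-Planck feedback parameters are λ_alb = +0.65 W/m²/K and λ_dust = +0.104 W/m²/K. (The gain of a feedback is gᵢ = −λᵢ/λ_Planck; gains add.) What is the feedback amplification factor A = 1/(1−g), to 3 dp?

1.402

Convert to gains: g_alb = 0.65/2.63 = 0.2471; g_dust = 0.104/2.63 = 0.03954.
Total gain g = 0.28664.
A = 1/(1 − 0.28664) = 1.402.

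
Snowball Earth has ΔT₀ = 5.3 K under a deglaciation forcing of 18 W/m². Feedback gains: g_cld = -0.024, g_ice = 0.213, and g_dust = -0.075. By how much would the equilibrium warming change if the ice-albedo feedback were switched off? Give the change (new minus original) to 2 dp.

-1.16 K

Original: g = 0.114, ΔT = 5.3/(1−0.114) = 5.9819 K.
Without ice-albedo: g' = -0.099, ΔT' = 5.3/(1+0.099) = 4.8226 K.
Change = 4.8226 − 5.9819 = -1.16 K.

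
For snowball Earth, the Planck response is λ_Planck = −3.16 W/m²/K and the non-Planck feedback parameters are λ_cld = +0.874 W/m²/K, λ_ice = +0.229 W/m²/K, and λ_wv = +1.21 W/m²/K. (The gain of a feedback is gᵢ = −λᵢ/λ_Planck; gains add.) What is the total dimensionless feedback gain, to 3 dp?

0.732

Convert to gains: g_cld = 0.874/3.16 = 0.2766; g_ice = 0.229/3.16 = 0.07247; g_wv = 1.21/3.16 = 0.3829.
Total gain g = 0.73197.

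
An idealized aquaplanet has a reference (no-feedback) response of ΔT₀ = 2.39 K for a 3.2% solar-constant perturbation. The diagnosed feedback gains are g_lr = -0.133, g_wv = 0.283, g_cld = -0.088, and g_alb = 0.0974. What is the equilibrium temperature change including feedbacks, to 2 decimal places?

2.84 K

Total gain g = -0.133 + 0.283 − 0.088 + 0.0974 = 0.1594.
Amplification A = 1/(1 − 0.1594) = 1.19.
ΔT = 2.39 × 1.19 = 2.84 K.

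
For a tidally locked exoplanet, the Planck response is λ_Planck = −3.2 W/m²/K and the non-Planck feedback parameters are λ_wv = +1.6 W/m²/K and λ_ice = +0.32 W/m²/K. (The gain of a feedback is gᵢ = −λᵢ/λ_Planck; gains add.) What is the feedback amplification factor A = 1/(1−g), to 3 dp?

Convert to gains: g_wv = 1.6/3.2 = 0.5; g_ice = 0.32/3.2 = 0.1.
Total gain g = 0.6.
A = 1/(1 − 0.6) = 2.500.

2.500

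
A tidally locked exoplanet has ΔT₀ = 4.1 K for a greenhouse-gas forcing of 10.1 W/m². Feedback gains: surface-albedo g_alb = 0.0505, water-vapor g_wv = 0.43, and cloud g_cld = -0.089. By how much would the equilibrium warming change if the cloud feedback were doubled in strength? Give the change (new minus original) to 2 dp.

Original: g = 0.3915, ΔT = 4.1/(1−0.3915) = 6.7379 K.
With doubled cloud: g' = 0.3025, ΔT' = 4.1/(1−0.3025) = 5.8781 K.
Change = 5.8781 − 6.7379 = -0.86 K.

-0.86 K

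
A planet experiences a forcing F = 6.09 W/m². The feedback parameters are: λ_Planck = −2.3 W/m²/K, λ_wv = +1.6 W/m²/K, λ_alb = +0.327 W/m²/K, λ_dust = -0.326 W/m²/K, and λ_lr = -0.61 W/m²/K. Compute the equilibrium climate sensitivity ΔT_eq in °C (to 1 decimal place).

Net feedback parameter λ = (−2.3) + (+1.6) + (+0.327) + (-0.326) + (-0.61) = -1.309 W/m²/K.
ΔT = −F/λ = −6.09/(-1.309) = 4.7 °C.

4.7 °C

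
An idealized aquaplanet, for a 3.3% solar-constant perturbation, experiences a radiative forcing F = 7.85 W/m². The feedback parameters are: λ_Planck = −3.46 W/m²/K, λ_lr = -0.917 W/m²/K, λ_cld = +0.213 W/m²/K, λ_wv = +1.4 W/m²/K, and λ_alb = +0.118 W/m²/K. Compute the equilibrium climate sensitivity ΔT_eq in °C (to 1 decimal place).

Net feedback parameter λ = (−3.46) + (-0.917) + (+0.213) + (+1.4) + (+0.118) = -2.646 W/m²/K.
ΔT = −F/λ = −7.85/(-2.646) = 3.0 °C.

3.0 °C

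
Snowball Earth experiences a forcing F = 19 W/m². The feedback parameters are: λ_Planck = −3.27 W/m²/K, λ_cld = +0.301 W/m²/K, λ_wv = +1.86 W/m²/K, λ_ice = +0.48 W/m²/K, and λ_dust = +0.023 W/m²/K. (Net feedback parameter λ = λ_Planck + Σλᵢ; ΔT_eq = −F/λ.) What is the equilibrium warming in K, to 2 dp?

31.35 K

Net feedback parameter λ = (−3.27) + (+0.301) + (+1.86) + (+0.48) + (+0.023) = -0.606 W/m²/K.
ΔT = −F/λ = −19/(-0.606) = 31.35 K.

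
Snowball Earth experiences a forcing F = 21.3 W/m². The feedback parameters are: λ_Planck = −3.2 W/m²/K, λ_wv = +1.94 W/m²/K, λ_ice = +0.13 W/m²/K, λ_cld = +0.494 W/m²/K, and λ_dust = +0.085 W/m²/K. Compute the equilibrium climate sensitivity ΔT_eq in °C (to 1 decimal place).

38.7 °C

Net feedback parameter λ = (−3.2) + (+1.94) + (+0.13) + (+0.494) + (+0.085) = -0.551 W/m²/K.
ΔT = −F/λ = −21.3/(-0.551) = 38.7 °C.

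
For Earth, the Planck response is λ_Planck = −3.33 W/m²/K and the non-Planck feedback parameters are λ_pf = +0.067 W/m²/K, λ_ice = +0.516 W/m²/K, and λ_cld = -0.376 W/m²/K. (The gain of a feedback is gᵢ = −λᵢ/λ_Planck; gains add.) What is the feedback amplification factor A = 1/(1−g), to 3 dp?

1.066

Convert to gains: g_pf = 0.067/3.33 = 0.02012; g_ice = 0.516/3.33 = 0.155; g_cld = -0.376/3.33 = -0.1129.
Total gain g = 0.06222.
A = 1/(1 − 0.06222) = 1.066.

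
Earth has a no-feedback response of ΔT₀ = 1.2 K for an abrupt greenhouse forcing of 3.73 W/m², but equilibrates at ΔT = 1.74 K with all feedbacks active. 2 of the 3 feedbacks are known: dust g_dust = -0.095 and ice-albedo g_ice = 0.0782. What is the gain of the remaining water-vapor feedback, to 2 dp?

Amplification A = ΔT/ΔT₀ = 1.74/1.2 = 1.45.
Total gain g = 1 − 1/A = 1 − 1/1.45 = 0.3103.
Known gains sum to -0.095 + 0.0782 = -0.0168.
g_wv = 0.3103 + 0.0168 = 0.33.

0.33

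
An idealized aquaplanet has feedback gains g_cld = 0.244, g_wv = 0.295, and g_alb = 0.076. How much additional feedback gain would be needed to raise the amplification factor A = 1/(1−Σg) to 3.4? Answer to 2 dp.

Current total gain = 0.615.
Target gain for A = 3.4: g* = 1 − 1/3.4 = 0.7059.
Additional gain needed = 0.7059 − 0.615 = 0.09.

0.09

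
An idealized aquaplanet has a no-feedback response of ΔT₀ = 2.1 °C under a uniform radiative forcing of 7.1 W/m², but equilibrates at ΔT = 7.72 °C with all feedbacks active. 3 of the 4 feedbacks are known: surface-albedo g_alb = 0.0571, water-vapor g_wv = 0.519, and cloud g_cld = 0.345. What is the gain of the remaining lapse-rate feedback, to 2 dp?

-0.19

Amplification A = ΔT/ΔT₀ = 7.72/2.1 = 3.676.
Total gain g = 1 − 1/A = 1 − 1/3.676 = 0.728.
Known gains sum to 0.0571 + 0.519 + 0.345 = 0.9211.
g_lr = 0.728 − 0.9211 = -0.19.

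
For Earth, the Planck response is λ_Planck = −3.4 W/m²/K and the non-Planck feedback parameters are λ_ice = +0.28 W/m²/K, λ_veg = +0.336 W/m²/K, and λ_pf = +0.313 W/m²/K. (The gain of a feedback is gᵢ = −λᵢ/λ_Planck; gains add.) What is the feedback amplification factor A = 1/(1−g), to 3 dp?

Convert to gains: g_ice = 0.28/3.4 = 0.08235; g_veg = 0.336/3.4 = 0.09882; g_pf = 0.313/3.4 = 0.09206.
Total gain g = 0.27323.
A = 1/(1 − 0.27323) = 1.376.

1.376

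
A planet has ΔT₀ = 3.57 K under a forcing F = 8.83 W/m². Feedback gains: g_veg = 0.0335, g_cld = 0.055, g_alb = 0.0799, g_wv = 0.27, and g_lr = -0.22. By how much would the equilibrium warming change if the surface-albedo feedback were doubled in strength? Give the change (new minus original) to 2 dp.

0.52 K

Original: g = 0.2184, ΔT = 3.57/(1−0.2184) = 4.5676 K.
With doubled surface-albedo: g' = 0.2983, ΔT' = 3.57/(1−0.2983) = 5.0876 K.
Change = 5.0876 − 4.5676 = 0.52 K.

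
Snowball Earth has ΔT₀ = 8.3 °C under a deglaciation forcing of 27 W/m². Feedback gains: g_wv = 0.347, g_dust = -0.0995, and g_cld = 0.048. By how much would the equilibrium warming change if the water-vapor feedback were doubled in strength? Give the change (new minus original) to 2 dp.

Original: g = 0.2955, ΔT = 8.3/(1−0.2955) = 11.7814 °C.
With doubled water-vapor: g' = 0.6425, ΔT' = 8.3/(1−0.6425) = 23.2168 °C.
Change = 23.2168 − 11.7814 = 11.44 °C.

11.44 °C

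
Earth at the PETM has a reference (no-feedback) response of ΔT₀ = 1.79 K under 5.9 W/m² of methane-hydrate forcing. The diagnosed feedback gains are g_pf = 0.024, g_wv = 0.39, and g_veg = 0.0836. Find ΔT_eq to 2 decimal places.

3.56 K

Total gain g = 0.024 + 0.39 + 0.0836 = 0.4976.
Amplification A = 1/(1 − 0.4976) = 1.99.
ΔT = 1.79 × 1.99 = 3.56 K.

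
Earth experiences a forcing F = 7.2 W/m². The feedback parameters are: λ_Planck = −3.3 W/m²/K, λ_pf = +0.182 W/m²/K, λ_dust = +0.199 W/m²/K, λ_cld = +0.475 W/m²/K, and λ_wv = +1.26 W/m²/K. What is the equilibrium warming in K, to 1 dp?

6.1 K

Net feedback parameter λ = (−3.3) + (+0.182) + (+0.199) + (+0.475) + (+1.26) = -1.184 W/m²/K.
ΔT = −F/λ = −7.2/(-1.184) = 6.1 K.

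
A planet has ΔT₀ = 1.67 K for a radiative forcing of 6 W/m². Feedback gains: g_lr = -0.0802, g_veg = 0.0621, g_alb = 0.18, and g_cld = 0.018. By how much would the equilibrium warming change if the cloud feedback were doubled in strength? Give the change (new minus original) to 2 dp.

0.05 K

Original: g = 0.1799, ΔT = 1.67/(1−0.1799) = 2.0363 K.
With doubled cloud: g' = 0.1979, ΔT' = 1.67/(1−0.1979) = 2.0820 K.
Change = 2.0820 − 2.0363 = 0.05 K.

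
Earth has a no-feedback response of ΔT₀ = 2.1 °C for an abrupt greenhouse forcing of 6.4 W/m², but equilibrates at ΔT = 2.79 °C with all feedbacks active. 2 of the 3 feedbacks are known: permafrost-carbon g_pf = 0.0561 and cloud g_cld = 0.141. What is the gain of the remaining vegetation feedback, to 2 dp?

Amplification A = ΔT/ΔT₀ = 2.79/2.1 = 1.329.
Total gain g = 1 − 1/A = 1 − 1/1.329 = 0.2476.
Known gains sum to 0.0561 + 0.141 = 0.1971.
g_veg = 0.2476 − 0.1971 = 0.05.

0.05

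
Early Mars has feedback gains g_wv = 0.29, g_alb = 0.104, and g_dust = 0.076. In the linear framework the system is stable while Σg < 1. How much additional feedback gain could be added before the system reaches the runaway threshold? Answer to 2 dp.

Current total gain = 0.29 + 0.104 + 0.076 = 0.47.
Margin to runaway = 1 − 0.47 = 0.53.

0.53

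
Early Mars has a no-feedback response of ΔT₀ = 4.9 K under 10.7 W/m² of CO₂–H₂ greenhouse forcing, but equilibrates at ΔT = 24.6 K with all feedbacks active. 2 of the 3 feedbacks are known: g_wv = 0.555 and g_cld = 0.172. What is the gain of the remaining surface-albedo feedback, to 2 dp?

Amplification A = ΔT/ΔT₀ = 24.6/4.9 = 5.02.
Total gain g = 1 − 1/A = 1 − 1/5.02 = 0.8008.
Known gains sum to 0.555 + 0.172 = 0.727.
g_alb = 0.8008 − 0.727 = 0.07.

0.07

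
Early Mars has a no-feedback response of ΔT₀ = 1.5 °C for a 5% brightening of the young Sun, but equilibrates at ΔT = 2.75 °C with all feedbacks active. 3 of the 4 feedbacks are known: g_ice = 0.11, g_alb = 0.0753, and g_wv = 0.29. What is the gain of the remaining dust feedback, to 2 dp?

-0.02

Amplification A = ΔT/ΔT₀ = 2.75/1.5 = 1.833.
Total gain g = 1 − 1/A = 1 − 1/1.833 = 0.4544.
Known gains sum to 0.11 + 0.0753 + 0.29 = 0.4753.
g_dust = 0.4544 − 0.4753 = -0.02.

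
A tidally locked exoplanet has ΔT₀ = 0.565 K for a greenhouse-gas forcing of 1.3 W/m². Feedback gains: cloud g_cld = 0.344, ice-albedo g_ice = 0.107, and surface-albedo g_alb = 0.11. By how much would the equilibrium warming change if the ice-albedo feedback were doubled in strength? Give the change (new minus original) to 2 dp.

Original: g = 0.561, ΔT = 0.565/(1−0.561) = 1.2870 K.
With doubled ice-albedo: g' = 0.668, ΔT' = 0.565/(1−0.668) = 1.7018 K.
Change = 1.7018 − 1.2870 = 0.41 K.

0.41 K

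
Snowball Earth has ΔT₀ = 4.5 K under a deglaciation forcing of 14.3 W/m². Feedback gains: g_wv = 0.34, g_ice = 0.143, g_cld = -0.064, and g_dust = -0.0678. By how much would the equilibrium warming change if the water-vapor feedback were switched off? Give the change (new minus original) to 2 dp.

Original: g = 0.3512, ΔT = 4.5/(1−0.3512) = 6.9359 K.
Without water-vapor: g' = 0.0112, ΔT' = 4.5/(1−0.0112) = 4.5510 K.
Change = 4.5510 − 6.9359 = -2.38 K.

-2.38 K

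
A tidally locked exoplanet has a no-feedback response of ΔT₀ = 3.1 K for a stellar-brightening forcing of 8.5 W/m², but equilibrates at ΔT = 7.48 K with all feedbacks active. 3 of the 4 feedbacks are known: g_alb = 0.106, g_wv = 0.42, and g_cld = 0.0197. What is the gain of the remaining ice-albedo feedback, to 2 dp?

Amplification A = ΔT/ΔT₀ = 7.48/3.1 = 2.413.
Total gain g = 1 − 1/A = 1 − 1/2.413 = 0.5856.
Known gains sum to 0.106 + 0.42 + 0.0197 = 0.5457.
g_ice = 0.5856 − 0.5457 = 0.04.

0.04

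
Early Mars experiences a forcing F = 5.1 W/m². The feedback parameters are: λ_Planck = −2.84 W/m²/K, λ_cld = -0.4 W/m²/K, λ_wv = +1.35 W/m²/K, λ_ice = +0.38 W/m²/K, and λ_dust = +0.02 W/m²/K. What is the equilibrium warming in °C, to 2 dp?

Net feedback parameter λ = (−2.84) + (-0.4) + (+1.35) + (+0.38) + (+0.02) = -1.49 W/m²/K.
ΔT = −F/λ = −5.1/(-1.49) = 3.42 °C.

3.42 °C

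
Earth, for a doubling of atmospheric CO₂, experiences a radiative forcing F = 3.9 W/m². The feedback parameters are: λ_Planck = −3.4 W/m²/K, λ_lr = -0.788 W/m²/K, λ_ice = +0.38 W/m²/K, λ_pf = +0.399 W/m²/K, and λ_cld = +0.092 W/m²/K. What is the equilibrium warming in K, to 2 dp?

Net feedback parameter λ = (−3.4) + (-0.788) + (+0.38) + (+0.399) + (+0.092) = -3.317 W/m²/K.
ΔT = −F/λ = −3.9/(-3.317) = 1.18 K.

1.18 K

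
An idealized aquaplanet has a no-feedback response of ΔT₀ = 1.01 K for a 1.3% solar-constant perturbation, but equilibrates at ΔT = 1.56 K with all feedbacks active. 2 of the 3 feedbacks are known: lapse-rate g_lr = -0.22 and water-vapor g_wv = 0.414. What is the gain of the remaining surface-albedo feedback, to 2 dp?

0.16

Amplification A = ΔT/ΔT₀ = 1.56/1.01 = 1.545.
Total gain g = 1 − 1/A = 1 − 1/1.545 = 0.3528.
Known gains sum to -0.22 + 0.414 = 0.194.
g_alb = 0.3528 − 0.194 = 0.16.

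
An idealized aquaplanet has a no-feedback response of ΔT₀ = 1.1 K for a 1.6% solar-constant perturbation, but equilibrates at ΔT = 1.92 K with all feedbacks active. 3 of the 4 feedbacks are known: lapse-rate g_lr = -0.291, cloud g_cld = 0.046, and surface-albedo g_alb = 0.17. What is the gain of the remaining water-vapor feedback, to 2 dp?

Amplification A = ΔT/ΔT₀ = 1.92/1.1 = 1.745.
Total gain g = 1 − 1/A = 1 − 1/1.745 = 0.4269.
Known gains sum to -0.291 + 0.046 + 0.17 = -0.075.
g_wv = 0.4269 + 0.075 = 0.50.

0.50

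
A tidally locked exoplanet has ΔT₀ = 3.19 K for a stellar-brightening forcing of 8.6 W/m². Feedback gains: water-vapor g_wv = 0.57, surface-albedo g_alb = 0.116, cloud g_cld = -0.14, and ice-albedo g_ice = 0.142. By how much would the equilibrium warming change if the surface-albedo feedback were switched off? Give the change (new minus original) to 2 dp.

-2.77 K

Original: g = 0.688, ΔT = 3.19/(1−0.688) = 10.2244 K.
Without surface-albedo: g' = 0.572, ΔT' = 3.19/(1−0.572) = 7.4533 K.
Change = 7.4533 − 10.2244 = -2.77 K.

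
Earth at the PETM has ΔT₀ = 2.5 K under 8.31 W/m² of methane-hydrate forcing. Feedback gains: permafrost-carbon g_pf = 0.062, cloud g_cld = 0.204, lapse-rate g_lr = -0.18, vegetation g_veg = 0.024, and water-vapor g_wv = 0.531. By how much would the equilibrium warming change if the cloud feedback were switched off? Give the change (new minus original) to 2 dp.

Original: g = 0.641, ΔT = 2.5/(1−0.641) = 6.9638 K.
Without cloud: g' = 0.437, ΔT' = 2.5/(1−0.437) = 4.4405 K.
Change = 4.4405 − 6.9638 = -2.52 K.

-2.52 K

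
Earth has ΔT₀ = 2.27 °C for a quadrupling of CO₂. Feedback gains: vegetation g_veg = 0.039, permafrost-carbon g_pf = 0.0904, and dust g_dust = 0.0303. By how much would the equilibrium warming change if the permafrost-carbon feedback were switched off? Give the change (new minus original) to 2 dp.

-0.26 °C

Original: g = 0.1597, ΔT = 2.27/(1−0.1597) = 2.7014 °C.
Without permafrost-carbon: g' = 0.0693, ΔT' = 2.27/(1−0.0693) = 2.4390 °C.
Change = 2.4390 − 2.7014 = -0.26 °C.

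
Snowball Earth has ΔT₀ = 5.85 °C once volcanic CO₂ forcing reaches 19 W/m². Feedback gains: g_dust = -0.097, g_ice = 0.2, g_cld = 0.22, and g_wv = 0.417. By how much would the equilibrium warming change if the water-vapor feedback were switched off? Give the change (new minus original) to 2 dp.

-13.86 °C

Original: g = 0.74, ΔT = 5.85/(1−0.74) = 22.5000 °C.
Without water-vapor: g' = 0.323, ΔT' = 5.85/(1−0.323) = 8.6411 °C.
Change = 8.6411 − 22.5000 = -13.86 °C.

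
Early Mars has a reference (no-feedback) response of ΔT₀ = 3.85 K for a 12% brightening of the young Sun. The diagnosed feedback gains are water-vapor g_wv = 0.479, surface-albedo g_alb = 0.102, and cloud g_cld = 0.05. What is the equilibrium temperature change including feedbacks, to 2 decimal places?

Total gain g = 0.479 + 0.102 + 0.05 = 0.631.
Amplification A = 1/(1 − 0.631) = 2.71.
ΔT = 3.85 × 2.71 = 10.43 K.

10.43 K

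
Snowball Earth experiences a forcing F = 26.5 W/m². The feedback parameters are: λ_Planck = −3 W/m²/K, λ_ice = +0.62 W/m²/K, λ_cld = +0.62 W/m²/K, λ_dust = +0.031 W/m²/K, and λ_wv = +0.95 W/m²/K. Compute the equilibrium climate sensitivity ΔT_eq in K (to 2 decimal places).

Net feedback parameter λ = (−3) + (+0.62) + (+0.62) + (+0.031) + (+0.95) = -0.779 W/m²/K.
ΔT = −F/λ = −26.5/(-0.779) = 34.02 K.

34.02 K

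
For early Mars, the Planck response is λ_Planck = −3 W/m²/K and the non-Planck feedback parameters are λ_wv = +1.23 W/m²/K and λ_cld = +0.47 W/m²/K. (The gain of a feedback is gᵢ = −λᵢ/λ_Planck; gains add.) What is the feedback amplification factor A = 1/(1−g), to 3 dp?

Convert to gains: g_wv = 1.23/3 = 0.41; g_cld = 0.47/3 = 0.1567.
Total gain g = 0.5667.
A = 1/(1 − 0.5667) = 2.308.

2.308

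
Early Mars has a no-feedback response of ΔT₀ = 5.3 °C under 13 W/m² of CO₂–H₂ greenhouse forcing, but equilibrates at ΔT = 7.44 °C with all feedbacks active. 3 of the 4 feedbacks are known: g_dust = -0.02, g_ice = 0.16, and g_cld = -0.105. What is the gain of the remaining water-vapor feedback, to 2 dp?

0.25

Amplification A = ΔT/ΔT₀ = 7.44/5.3 = 1.404.
Total gain g = 1 − 1/A = 1 − 1/1.404 = 0.2877.
Known gains sum to -0.02 + 0.16 − 0.105 = 0.035.
g_wv = 0.2877 − 0.035 = 0.25.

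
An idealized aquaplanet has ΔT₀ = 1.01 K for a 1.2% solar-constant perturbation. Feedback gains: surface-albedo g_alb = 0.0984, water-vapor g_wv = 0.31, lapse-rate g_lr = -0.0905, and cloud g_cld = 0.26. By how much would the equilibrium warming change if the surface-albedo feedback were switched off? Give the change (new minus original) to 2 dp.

Original: g = 0.5779, ΔT = 1.01/(1−0.5779) = 2.3928 K.
Without surface-albedo: g' = 0.4795, ΔT' = 1.01/(1−0.4795) = 1.9404 K.
Change = 1.9404 − 2.3928 = -0.45 K.

-0.45 K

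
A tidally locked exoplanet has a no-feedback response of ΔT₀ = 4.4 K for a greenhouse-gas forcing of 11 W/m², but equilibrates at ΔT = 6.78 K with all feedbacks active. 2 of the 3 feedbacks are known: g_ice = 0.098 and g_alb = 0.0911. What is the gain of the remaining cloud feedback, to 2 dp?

0.16

Amplification A = ΔT/ΔT₀ = 6.78/4.4 = 1.541.
Total gain g = 1 − 1/A = 1 − 1/1.541 = 0.3511.
Known gains sum to 0.098 + 0.0911 = 0.1891.
g_cld = 0.3511 − 0.1891 = 0.16.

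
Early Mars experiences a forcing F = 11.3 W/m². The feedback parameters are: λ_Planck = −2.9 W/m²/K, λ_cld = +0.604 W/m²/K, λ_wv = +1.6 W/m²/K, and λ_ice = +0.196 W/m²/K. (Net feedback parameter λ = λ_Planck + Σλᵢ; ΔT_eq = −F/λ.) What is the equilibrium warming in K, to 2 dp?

Net feedback parameter λ = (−2.9) + (+0.604) + (+1.6) + (+0.196) = -0.5 W/m²/K.
ΔT = −F/λ = −11.3/(-0.5) = 22.60 K.

22.60 K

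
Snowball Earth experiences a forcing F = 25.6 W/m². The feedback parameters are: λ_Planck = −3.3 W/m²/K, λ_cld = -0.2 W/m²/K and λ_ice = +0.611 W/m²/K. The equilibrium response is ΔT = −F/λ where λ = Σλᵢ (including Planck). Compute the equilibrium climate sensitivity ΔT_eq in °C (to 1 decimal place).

Net feedback parameter λ = (−3.3) + (-0.2) + (+0.611) = -2.889 W/m²/K.
ΔT = −F/λ = −25.6/(-2.889) = 8.9 °C.

8.9 °C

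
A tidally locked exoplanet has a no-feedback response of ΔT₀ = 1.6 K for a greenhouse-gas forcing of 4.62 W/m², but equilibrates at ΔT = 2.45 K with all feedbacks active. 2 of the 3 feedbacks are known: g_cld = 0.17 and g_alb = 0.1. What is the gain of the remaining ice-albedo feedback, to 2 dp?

0.08

Amplification A = ΔT/ΔT₀ = 2.45/1.6 = 1.531.
Total gain g = 1 − 1/A = 1 − 1/1.531 = 0.3468.
Known gains sum to 0.17 + 0.1 = 0.27.
g_ice = 0.3468 − 0.27 = 0.08.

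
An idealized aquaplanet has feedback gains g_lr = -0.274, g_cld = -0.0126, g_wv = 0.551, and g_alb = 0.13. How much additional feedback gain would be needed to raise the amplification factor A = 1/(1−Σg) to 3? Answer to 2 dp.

0.27

Current total gain = 0.3944.
Target gain for A = 3: g* = 1 − 1/3 = 0.6667.
Additional gain needed = 0.6667 − 0.3944 = 0.27.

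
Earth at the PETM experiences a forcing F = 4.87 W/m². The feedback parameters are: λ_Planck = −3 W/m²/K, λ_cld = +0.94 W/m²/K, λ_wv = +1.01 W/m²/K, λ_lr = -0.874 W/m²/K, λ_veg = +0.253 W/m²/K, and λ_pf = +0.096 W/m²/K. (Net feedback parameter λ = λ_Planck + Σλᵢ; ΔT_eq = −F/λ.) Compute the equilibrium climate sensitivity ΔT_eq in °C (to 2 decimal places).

3.09 °C

Net feedback parameter λ = (−3) + (+0.94) + (+1.01) + (-0.874) + (+0.253) + (+0.096) = -1.575 W/m²/K.
ΔT = −F/λ = −4.87/(-1.575) = 3.09 °C.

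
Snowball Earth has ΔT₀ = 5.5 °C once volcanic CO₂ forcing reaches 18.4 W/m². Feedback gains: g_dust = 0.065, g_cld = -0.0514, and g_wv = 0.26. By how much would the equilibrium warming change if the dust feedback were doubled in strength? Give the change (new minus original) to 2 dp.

0.74 °C

Original: g = 0.2736, ΔT = 5.5/(1−0.2736) = 7.5716 °C.
With doubled dust: g' = 0.3386, ΔT' = 5.5/(1−0.3386) = 8.3157 °C.
Change = 8.3157 − 7.5716 = 0.74 °C.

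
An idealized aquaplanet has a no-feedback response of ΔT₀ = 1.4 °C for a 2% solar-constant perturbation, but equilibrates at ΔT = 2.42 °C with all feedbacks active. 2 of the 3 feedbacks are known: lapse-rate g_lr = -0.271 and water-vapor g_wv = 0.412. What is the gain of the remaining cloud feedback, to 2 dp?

0.28

Amplification A = ΔT/ΔT₀ = 2.42/1.4 = 1.729.
Total gain g = 1 − 1/A = 1 − 1/1.729 = 0.4216.
Known gains sum to -0.271 + 0.412 = 0.141.
g_cld = 0.4216 − 0.141 = 0.28.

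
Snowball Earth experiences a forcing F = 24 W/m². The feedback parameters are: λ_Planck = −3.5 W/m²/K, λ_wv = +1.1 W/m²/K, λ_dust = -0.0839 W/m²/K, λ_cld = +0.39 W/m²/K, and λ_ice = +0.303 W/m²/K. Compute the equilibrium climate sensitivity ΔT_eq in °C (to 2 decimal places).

Net feedback parameter λ = (−3.5) + (+1.1) + (-0.0839) + (+0.39) + (+0.303) = -1.7909 W/m²/K.
ΔT = −F/λ = −24/(-1.7909) = 13.40 °C.

13.40 °C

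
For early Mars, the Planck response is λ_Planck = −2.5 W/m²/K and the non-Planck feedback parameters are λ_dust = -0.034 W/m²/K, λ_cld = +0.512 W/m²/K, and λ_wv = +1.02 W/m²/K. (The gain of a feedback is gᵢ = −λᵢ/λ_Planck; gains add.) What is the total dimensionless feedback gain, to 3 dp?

Convert to gains: g_dust = -0.034/2.5 = -0.0136; g_cld = 0.512/2.5 = 0.2048; g_wv = 1.02/2.5 = 0.408.
Total gain g = 0.5992.

0.599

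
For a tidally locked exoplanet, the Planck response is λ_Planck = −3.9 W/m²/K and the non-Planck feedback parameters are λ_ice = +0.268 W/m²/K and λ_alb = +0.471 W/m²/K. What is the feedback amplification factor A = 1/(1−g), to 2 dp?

Convert to gains: g_ice = 0.268/3.9 = 0.06872; g_alb = 0.471/3.9 = 0.1208.
Total gain g = 0.18952.
A = 1/(1 − 0.18952) = 1.23.

1.23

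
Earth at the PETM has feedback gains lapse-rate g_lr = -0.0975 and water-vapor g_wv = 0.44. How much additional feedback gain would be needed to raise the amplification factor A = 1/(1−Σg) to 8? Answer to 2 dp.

0.53

Current total gain = 0.3425.
Target gain for A = 8: g* = 1 − 1/8 = 0.875.
Additional gain needed = 0.875 − 0.3425 = 0.53.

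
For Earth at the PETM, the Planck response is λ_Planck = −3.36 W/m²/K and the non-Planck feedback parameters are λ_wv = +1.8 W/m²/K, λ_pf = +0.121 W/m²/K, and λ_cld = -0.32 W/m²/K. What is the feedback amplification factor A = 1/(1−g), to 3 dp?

1.910

Convert to gains: g_wv = 1.8/3.36 = 0.5357; g_pf = 0.121/3.36 = 0.03601; g_cld = -0.32/3.36 = -0.09524.
Total gain g = 0.47647.
A = 1/(1 − 0.47647) = 1.910.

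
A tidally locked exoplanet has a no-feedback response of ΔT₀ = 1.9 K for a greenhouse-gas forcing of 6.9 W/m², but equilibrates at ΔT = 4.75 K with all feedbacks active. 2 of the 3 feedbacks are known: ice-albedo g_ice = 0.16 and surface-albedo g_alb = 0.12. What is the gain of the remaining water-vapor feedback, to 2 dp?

0.32

Amplification A = ΔT/ΔT₀ = 4.75/1.9 = 2.5.
Total gain g = 1 − 1/A = 1 − 1/2.5 = 0.6.
Known gains sum to 0.16 + 0.12 = 0.28.
g_wv = 0.6 − 0.28 = 0.32.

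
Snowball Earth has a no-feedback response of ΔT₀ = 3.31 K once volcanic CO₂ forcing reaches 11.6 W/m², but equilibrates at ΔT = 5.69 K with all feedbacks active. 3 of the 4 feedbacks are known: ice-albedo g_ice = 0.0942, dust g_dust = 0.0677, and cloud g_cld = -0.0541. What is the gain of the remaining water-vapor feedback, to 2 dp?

Amplification A = ΔT/ΔT₀ = 5.69/3.31 = 1.719.
Total gain g = 1 − 1/A = 1 − 1/1.719 = 0.4183.
Known gains sum to 0.0942 + 0.0677 − 0.0541 = 0.1078.
g_wv = 0.4183 − 0.1078 = 0.31.

0.31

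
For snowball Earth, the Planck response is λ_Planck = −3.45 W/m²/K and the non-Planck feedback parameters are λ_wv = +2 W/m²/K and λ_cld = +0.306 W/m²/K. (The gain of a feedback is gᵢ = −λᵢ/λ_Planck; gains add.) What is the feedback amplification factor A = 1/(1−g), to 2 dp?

3.02

Convert to gains: g_wv = 2/3.45 = 0.5797; g_cld = 0.306/3.45 = 0.0887.
Total gain g = 0.6684.
A = 1/(1 − 0.6684) = 3.02.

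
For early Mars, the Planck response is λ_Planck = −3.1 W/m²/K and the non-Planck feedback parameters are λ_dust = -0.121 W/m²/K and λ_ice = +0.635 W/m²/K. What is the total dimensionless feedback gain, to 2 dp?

0.17

Convert to gains: g_dust = -0.121/3.1 = -0.03903; g_ice = 0.635/3.1 = 0.2048.
Total gain g = 0.16577.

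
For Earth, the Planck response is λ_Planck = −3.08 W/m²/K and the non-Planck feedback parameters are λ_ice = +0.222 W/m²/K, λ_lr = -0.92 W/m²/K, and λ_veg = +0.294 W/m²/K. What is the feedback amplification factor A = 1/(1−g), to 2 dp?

Convert to gains: g_ice = 0.222/3.08 = 0.07208; g_lr = -0.92/3.08 = -0.2987; g_veg = 0.294/3.08 = 0.09545.
Total gain g = -0.13117.
A = 1/(1 + 0.13117) = 0.88.

0.88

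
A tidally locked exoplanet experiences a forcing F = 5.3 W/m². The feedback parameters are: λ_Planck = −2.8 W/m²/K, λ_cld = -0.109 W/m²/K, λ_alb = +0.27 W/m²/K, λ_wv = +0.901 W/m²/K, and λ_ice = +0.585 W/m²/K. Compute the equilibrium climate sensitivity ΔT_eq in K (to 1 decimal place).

4.6 K

Net feedback parameter λ = (−2.8) + (-0.109) + (+0.27) + (+0.901) + (+0.585) = -1.153 W/m²/K.
ΔT = −F/λ = −5.3/(-1.153) = 4.6 K.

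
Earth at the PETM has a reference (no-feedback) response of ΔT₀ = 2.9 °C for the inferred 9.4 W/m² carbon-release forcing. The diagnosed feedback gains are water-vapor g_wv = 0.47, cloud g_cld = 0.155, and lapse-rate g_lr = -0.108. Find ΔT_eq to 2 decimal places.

Total gain g = 0.47 + 0.155 − 0.108 = 0.517.
Amplification A = 1/(1 − 0.517) = 2.07.
ΔT = 2.9 × 2.07 = 6.00 °C.

6.00 °C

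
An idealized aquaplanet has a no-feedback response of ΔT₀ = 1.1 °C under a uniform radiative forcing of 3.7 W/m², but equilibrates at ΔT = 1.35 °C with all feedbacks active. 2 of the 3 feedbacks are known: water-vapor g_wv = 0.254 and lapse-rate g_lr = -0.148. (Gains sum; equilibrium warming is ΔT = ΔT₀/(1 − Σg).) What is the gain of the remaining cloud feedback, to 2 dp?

Amplification A = ΔT/ΔT₀ = 1.35/1.1 = 1.227.
Total gain g = 1 − 1/A = 1 − 1/1.227 = 0.185.
Known gains sum to 0.254 − 0.148 = 0.106.
g_cld = 0.185 − 0.106 = 0.08.

0.08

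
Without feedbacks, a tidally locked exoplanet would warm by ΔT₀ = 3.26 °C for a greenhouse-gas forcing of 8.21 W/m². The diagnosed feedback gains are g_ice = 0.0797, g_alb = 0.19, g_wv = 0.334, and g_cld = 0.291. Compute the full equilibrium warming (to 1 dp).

31.0 °C

Total gain g = 0.0797 + 0.19 + 0.334 + 0.291 = 0.8947.
Amplification A = 1/(1 − 0.8947) = 9.497.
ΔT = 3.26 × 9.497 = 31.0 °C.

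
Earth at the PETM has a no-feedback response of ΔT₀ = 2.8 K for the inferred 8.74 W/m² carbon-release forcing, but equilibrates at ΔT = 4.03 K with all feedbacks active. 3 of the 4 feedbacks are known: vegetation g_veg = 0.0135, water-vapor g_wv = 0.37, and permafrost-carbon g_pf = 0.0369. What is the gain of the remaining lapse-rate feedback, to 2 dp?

-0.12

Amplification A = ΔT/ΔT₀ = 4.03/2.8 = 1.439.
Total gain g = 1 − 1/A = 1 − 1/1.439 = 0.3051.
Known gains sum to 0.0135 + 0.37 + 0.0369 = 0.4204.
g_lr = 0.3051 − 0.4204 = -0.12.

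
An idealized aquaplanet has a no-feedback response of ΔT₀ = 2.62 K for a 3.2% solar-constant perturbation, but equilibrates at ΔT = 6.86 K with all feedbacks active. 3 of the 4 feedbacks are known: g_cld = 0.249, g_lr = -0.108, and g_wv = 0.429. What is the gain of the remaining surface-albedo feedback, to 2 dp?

Amplification A = ΔT/ΔT₀ = 6.86/2.62 = 2.618.
Total gain g = 1 − 1/A = 1 − 1/2.618 = 0.618.
Known gains sum to 0.249 − 0.108 + 0.429 = 0.57.
g_alb = 0.618 − 0.57 = 0.05.

0.05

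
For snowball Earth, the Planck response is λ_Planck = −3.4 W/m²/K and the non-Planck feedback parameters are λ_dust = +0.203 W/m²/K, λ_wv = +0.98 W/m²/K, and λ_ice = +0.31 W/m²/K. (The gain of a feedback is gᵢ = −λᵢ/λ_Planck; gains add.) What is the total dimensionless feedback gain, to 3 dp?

0.439

Convert to gains: g_dust = 0.203/3.4 = 0.05971; g_wv = 0.98/3.4 = 0.2882; g_ice = 0.31/3.4 = 0.09118.
Total gain g = 0.43909.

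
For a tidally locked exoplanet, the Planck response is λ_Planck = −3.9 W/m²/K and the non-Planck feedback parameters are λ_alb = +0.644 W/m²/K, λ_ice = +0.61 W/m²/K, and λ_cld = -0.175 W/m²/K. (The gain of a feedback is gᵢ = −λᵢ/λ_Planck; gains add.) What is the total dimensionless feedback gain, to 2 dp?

0.28

Convert to gains: g_alb = 0.644/3.9 = 0.1651; g_ice = 0.61/3.9 = 0.1564; g_cld = -0.175/3.9 = -0.04487.
Total gain g = 0.27663.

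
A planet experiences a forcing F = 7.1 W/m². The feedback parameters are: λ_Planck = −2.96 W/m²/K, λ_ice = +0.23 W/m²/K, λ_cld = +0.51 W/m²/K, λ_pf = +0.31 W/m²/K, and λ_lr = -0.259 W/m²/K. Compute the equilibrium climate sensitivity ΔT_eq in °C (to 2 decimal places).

Net feedback parameter λ = (−2.96) + (+0.23) + (+0.51) + (+0.31) + (-0.259) = -2.169 W/m²/K.
ΔT = −F/λ = −7.1/(-2.169) = 3.27 °C.

3.27 °C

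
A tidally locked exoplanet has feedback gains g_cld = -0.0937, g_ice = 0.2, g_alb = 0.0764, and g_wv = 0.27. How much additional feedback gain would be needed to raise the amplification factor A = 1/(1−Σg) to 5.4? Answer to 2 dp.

Current total gain = 0.4527.
Target gain for A = 5.4: g* = 1 − 1/5.4 = 0.8148.
Additional gain needed = 0.8148 − 0.4527 = 0.36.

0.36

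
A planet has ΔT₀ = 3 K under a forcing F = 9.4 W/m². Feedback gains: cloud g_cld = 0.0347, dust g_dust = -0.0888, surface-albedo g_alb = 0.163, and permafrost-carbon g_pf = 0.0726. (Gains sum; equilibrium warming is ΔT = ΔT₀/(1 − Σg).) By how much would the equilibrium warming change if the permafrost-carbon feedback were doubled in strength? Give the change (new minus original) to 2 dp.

0.36 K

Original: g = 0.1815, ΔT = 3/(1−0.1815) = 3.6652 K.
With doubled permafrost-carbon: g' = 0.2541, ΔT' = 3/(1−0.2541) = 4.0220 K.
Change = 4.0220 − 3.6652 = 0.36 K.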